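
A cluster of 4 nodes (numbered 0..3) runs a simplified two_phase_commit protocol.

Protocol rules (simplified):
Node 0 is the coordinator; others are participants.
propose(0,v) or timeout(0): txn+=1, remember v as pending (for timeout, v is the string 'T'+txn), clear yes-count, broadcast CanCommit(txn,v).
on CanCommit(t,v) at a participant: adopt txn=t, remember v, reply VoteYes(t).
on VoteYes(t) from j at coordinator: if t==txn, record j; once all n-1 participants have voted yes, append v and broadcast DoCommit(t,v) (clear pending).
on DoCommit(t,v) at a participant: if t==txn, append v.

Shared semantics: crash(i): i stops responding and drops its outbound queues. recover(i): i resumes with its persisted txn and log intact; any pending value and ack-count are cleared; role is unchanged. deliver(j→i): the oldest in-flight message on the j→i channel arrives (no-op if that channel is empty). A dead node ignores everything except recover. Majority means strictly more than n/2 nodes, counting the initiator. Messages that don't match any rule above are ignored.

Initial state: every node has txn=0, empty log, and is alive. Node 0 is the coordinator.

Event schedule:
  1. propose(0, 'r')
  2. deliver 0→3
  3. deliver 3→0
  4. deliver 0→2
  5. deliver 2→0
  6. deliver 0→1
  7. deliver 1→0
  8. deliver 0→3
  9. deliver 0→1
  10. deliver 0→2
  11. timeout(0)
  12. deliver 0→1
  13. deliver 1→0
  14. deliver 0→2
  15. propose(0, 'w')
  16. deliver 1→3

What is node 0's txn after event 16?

3

1. propose(0,'r'):  <0:coor t1 ->
2. deliver 0→3:  <3:part t1 ->
3. deliver 3→0:  nop
4. deliver 0→2:  <2:part t1 ->
5. deliver 2→0:  nop
6. deliver 0→1:  <1:part t1 ->
7. deliver 1→0:  <0:coor t1 r>
8. deliver 0→3:  <3:part t1 r>
9. deliver 0→1:  <1:part t1 r>
10. deliver 0→2:  <2:part t1 r>
11. timeout(0):  <0:coor t2 r>
12. deliver 0→1:  <1:part t2 r>
13. deliver 1→0:  nop
14. deliver 0→2:  <2:part t2 r>
15. propose(0,'w'):  <0:coor t3 r>
16. deliver 1→3:  nop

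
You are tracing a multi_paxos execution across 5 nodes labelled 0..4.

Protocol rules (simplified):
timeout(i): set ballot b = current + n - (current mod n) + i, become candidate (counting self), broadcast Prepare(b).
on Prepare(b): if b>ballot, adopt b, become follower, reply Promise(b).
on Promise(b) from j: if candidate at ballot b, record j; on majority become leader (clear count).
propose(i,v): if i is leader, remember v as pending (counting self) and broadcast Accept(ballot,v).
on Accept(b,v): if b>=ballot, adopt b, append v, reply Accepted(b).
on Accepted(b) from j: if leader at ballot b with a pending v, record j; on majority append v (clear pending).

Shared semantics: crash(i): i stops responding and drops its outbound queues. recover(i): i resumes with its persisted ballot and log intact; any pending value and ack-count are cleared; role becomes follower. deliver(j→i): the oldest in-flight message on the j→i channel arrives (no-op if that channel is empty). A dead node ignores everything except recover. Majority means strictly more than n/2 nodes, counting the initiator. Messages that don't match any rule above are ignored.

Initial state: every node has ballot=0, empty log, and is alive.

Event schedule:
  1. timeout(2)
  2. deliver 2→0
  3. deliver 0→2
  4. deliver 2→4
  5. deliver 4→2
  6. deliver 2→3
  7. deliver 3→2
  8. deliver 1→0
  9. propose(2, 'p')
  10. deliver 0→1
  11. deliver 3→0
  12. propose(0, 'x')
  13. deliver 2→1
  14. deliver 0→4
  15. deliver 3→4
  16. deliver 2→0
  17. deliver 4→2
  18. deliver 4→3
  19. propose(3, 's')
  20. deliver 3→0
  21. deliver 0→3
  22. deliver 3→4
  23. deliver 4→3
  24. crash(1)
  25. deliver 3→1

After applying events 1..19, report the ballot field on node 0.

7

1. timeout(2):  <2:cand b7 ->
2. deliver 2→0:  <0:foll b7 ->
3. deliver 0→2:  nop
4. deliver 2→4:  <4:foll b7 ->
5. deliver 4→2:  <2:lead b7 ->
6. deliver 2→3:  <3:foll b7 ->
7. deliver 3→2:  nop
8. deliver 1→0:  nop
9. propose(2,'p'):  nop
10. deliver 0→1:  nop
11. deliver 3→0:  nop
12. propose(0,'x'):  nop
13. deliver 2→1:  <1:foll b7 ->
14. deliver 0→4:  nop
15. deliver 3→4:  nop
16. deliver 2→0:  <0:foll b7 p>
17. deliver 4→2:  nop
18. deliver 4→3:  nop
19. propose(3,'s'):  nop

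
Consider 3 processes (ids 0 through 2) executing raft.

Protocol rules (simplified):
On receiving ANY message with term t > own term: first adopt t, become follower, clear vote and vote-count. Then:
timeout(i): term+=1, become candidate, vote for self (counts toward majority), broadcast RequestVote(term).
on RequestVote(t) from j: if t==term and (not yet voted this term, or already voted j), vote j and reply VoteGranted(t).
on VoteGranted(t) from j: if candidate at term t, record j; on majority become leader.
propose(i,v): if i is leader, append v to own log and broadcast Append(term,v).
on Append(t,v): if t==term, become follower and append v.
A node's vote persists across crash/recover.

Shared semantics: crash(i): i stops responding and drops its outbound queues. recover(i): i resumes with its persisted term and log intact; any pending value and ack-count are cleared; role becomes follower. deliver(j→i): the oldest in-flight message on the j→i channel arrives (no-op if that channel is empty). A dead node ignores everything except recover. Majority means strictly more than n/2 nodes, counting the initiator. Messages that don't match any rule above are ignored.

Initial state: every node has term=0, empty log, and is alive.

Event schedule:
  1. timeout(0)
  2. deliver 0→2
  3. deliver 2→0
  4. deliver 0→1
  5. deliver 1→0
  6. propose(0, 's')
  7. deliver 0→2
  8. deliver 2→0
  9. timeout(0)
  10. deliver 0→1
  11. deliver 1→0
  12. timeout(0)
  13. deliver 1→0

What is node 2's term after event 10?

[1] timeout(0) → N0(cand t1 [-])
[2] deliver 0→2 → N2(foll t1 [-])
[3] deliver 2→0 → N0(lead t1 [-])
[4] deliver 0→1 → N1(foll t1 [-])
[5] deliver 1→0 → ∅
[6] propose(0,'s') → N0(lead t1 [s])
[7] deliver 0→2 → N2(foll t1 [s])
[8] deliver 2→0 → ∅
[9] timeout(0) → N0(cand t2 [s])
[10] deliver 0→1 → N1(foll t1 [s])

1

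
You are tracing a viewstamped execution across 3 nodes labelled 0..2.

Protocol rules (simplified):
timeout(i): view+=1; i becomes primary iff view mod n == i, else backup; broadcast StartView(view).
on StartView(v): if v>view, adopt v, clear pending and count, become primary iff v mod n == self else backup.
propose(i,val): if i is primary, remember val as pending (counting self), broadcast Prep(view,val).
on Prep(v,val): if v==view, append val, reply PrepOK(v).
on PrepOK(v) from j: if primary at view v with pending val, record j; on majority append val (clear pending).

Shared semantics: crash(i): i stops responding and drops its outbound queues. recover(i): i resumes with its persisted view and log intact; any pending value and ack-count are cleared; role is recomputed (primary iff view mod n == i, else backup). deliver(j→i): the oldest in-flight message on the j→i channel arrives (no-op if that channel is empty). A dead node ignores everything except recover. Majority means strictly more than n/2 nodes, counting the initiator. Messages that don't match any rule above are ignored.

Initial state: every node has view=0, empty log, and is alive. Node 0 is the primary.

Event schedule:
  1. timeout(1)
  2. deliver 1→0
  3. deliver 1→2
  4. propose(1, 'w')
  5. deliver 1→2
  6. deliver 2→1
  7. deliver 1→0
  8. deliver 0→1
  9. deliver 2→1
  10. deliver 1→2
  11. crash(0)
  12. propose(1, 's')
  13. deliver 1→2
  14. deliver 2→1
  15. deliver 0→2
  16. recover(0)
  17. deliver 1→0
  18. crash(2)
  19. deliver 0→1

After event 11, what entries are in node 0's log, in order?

w

step 1 timeout(1): 1={prim,v=1,log=-}
step 2 deliver 1→0: 0={back,v=1,log=-}
step 3 deliver 1→2: 2={back,v=1,log=-}
step 4 propose(1,'w'): —
step 5 deliver 1→2: 2={back,v=1,log=w}
step 6 deliver 2→1: 1={prim,v=1,log=w}
step 7 deliver 1→0: 0={back,v=1,log=w}
step 8 deliver 0→1: —
step 9 deliver 2→1: —
step 10 deliver 1→2: —
step 11 crash(0): 0={✗back,v=1,log=w}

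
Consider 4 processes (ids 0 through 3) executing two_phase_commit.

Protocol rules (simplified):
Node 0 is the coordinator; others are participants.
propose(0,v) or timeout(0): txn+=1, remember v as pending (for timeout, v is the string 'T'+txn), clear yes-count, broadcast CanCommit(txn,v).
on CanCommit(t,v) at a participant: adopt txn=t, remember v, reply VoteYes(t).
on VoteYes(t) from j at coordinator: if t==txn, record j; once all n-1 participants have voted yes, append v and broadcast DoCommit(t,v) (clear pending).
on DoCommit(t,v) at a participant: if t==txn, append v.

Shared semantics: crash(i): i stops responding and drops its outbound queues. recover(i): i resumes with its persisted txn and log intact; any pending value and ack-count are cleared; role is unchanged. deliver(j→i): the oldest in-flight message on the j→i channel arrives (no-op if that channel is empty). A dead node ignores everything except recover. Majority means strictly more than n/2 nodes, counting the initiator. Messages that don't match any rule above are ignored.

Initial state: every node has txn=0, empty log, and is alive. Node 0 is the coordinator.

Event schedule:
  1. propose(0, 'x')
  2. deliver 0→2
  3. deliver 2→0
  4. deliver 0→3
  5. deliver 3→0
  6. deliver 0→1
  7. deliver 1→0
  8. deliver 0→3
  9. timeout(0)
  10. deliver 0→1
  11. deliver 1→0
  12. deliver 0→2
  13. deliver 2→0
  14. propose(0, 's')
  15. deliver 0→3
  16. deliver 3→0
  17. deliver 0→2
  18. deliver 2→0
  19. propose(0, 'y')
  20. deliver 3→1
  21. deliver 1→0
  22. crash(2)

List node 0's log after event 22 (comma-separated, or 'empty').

e1 propose(0,'x'): 0[coor,t=1,-]
e2 deliver 0→2: 2[part,t=1,-]
e3 deliver 2→0: ·
e4 deliver 0→3: 3[part,t=1,-]
e5 deliver 3→0: ·
e6 deliver 0→1: 1[part,t=1,-]
e7 deliver 1→0: 0[coor,t=1,x]
e8 deliver 0→3: 3[part,t=1,x]
e9 timeout(0): 0[coor,t=2,x]
e10 deliver 0→1: 1[part,t=1,x]
e11 deliver 1→0: ·
e12 deliver 0→2: 2[part,t=1,x]
e13 deliver 2→0: ·
e14 propose(0,'s'): 0[coor,t=3,x]
e15 deliver 0→3: 3[part,t=2,x]
e16 deliver 3→0: ·
e17 deliver 0→2: 2[part,t=2,x]
e18 deliver 2→0: ·
e19 propose(0,'y'): 0[coor,t=4,x]
e20 deliver 3→1: ·
e21 deliver 1→0: ·
e22 crash(2): 2[✗part,t=2,x]

x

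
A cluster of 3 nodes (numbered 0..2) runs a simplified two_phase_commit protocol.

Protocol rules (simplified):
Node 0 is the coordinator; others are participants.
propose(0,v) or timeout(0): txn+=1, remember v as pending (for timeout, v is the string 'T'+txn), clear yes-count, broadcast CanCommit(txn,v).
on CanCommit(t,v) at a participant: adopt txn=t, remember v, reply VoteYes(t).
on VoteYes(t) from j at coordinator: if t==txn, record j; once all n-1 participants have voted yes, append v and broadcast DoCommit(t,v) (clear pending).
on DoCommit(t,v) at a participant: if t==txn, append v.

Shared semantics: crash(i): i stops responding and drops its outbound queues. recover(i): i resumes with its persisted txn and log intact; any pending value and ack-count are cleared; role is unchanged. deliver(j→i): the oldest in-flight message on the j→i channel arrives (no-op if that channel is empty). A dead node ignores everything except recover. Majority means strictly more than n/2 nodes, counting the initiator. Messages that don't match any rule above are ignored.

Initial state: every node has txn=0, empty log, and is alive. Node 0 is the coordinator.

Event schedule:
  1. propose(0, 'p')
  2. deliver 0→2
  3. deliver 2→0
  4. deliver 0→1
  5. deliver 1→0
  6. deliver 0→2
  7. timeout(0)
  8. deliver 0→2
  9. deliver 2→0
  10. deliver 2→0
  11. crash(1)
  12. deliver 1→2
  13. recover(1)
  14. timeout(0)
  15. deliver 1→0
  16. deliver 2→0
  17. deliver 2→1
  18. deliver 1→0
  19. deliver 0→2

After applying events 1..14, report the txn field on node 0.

[1] propose(0,'p') → N0(coor t1 [-])
[2] deliver 0→2 → N2(part t1 [-])
[3] deliver 2→0 → ∅
[4] deliver 0→1 → N1(part t1 [-])
[5] deliver 1→0 → N0(coor t1 [p])
[6] deliver 0→2 → N2(part t1 [p])
[7] timeout(0) → N0(coor t2 [p])
[8] deliver 0→2 → N2(part t2 [p])
[9] deliver 2→0 → ∅
[10] deliver 2→0 → ∅
[11] crash(1) → N1(✗part t1 [-])
[12] deliver 1→2 → ∅
[13] recover(1) → N1(part t1 [-])
[14] timeout(0) → N0(coor t3 [p])

3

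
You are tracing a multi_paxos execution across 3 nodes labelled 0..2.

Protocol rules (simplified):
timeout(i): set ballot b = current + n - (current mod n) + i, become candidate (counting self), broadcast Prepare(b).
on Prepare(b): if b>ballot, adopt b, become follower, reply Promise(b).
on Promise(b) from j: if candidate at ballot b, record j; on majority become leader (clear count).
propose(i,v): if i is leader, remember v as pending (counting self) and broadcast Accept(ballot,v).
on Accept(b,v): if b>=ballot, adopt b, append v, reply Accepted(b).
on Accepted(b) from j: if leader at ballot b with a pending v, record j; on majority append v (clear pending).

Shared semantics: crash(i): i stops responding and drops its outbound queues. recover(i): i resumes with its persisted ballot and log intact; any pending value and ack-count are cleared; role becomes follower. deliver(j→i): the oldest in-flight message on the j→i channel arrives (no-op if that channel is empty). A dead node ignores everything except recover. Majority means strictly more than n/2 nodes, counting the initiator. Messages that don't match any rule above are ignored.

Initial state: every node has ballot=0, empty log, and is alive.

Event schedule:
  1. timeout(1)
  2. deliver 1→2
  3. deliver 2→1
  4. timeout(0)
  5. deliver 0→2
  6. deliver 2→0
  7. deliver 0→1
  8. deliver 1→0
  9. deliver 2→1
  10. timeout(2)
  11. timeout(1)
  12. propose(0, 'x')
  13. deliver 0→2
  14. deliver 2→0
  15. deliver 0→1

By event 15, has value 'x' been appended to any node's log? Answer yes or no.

after 1 — timeout(1): n1:cand/b4/[-]
after 2 — deliver 1→2: n2:foll/b4/[-]
after 3 — deliver 2→1: n1:lead/b4/[-]
after 4 — timeout(0): n0:cand/b3/[-]
after 5 — deliver 0→2: ·
after 6 — deliver 2→0: ·
after 7 — deliver 0→1: ·
after 8 — deliver 1→0: n0:foll/b4/[-]
after 9 — deliver 2→1: ·
after 10 — timeout(2): n2:cand/b8/[-]
after 11 — timeout(1): n1:cand/b7/[-]
after 12 — propose(0,'x'): ·
after 13 — deliver 0→2: ·
after 14 — deliver 2→0: n0:foll/b8/[-]
after 15 — deliver 0→1: ·

no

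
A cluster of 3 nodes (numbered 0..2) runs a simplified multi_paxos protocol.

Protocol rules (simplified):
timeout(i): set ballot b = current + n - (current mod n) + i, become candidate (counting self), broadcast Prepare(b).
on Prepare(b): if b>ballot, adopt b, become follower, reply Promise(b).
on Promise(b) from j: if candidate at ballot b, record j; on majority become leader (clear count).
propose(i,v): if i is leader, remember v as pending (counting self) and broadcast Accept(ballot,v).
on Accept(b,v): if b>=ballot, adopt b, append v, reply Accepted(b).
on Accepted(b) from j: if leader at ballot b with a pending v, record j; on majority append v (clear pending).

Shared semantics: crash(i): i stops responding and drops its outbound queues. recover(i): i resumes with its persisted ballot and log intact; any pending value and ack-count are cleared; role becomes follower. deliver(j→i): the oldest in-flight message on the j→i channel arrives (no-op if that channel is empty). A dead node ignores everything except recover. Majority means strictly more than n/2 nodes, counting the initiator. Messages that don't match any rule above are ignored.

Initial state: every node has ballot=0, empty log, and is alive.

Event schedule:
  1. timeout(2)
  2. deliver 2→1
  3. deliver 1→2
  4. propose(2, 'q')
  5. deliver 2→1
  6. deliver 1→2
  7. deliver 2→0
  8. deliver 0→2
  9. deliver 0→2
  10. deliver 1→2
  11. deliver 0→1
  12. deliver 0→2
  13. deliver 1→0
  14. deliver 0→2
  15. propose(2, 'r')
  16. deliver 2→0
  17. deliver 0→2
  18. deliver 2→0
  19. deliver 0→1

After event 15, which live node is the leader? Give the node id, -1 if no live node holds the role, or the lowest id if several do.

step 1 timeout(2): 2={cand,b=5,log=-}
step 2 deliver 2→1: 1={foll,b=5,log=-}
step 3 deliver 1→2: 2={lead,b=5,log=-}
step 4 propose(2,'q'): —
step 5 deliver 2→1: 1={foll,b=5,log=q}
step 6 deliver 1→2: 2={lead,b=5,log=q}
step 7 deliver 2→0: 0={foll,b=5,log=-}
step 8 deliver 0→2: —
step 9 deliver 0→2: —
step 10 deliver 1→2: —
step 11 deliver 0→1: —
step 12 deliver 0→2: —
step 13 deliver 1→0: —
step 14 deliver 0→2: —
step 15 propose(2,'r'): —

2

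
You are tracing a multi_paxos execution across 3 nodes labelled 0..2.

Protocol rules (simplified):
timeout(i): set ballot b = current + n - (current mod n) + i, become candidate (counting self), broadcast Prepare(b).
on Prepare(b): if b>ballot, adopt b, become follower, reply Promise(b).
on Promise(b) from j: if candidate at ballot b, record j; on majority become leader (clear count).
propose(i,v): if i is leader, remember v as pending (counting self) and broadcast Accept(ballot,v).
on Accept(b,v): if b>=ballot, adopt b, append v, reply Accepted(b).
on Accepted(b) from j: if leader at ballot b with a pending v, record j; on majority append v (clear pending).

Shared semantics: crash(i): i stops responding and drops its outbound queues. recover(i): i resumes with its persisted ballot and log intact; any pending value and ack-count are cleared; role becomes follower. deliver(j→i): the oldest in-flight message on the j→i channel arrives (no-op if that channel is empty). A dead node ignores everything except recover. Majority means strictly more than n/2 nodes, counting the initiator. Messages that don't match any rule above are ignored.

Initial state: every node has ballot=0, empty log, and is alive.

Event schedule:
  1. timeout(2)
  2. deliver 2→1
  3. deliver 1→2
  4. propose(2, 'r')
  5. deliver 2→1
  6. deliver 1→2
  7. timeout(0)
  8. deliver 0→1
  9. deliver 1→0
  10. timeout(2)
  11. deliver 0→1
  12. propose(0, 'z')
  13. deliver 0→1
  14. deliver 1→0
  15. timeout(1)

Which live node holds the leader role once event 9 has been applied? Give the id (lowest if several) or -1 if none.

e1 timeout(2): 2[cand,b=5,-]
e2 deliver 2→1: 1[foll,b=5,-]
e3 deliver 1→2: 2[lead,b=5,-]
e4 propose(2,'r'): ·
e5 deliver 2→1: 1[foll,b=5,r]
e6 deliver 1→2: 2[lead,b=5,r]
e7 timeout(0): 0[cand,b=3,-]
e8 deliver 0→1: ·
e9 deliver 1→0: ·

2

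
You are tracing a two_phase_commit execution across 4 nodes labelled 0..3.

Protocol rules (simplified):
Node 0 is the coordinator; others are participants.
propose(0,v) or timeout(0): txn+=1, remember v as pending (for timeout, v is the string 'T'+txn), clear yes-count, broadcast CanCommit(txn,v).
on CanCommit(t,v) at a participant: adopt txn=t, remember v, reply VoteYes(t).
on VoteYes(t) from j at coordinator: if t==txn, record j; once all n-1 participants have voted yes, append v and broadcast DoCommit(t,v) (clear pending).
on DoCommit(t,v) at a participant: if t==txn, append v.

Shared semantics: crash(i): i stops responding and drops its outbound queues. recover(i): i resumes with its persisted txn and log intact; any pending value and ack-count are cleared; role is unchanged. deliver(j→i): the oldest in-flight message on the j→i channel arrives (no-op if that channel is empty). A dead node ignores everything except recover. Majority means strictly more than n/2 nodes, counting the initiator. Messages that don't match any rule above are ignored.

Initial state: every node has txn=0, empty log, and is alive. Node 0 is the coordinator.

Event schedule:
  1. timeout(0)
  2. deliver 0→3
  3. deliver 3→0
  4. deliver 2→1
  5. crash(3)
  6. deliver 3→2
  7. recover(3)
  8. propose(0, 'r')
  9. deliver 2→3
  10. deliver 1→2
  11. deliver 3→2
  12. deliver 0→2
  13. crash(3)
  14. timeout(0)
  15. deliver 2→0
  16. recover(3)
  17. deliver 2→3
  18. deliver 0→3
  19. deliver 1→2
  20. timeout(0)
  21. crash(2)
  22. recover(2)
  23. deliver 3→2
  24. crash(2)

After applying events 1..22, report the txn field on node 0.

4

step 1 timeout(0): 0={coor,t=1,log=-}
step 2 deliver 0→3: 3={part,t=1,log=-}
step 3 deliver 3→0: —
step 4 deliver 2→1: —
step 5 crash(3): 3={✗part,t=1,log=-}
step 6 deliver 3→2: —
step 7 recover(3): 3={part,t=1,log=-}
step 8 propose(0,'r'): 0={coor,t=2,log=-}
step 9 deliver 2→3: —
step 10 deliver 1→2: —
step 11 deliver 3→2: —
step 12 deliver 0→2: 2={part,t=1,log=-}
step 13 crash(3): 3={✗part,t=1,log=-}
step 14 timeout(0): 0={coor,t=3,log=-}
step 15 deliver 2→0: —
step 16 recover(3): 3={part,t=1,log=-}
step 17 deliver 2→3: —
step 18 deliver 0→3: 3={part,t=2,log=-}
step 19 deliver 1→2: —
step 20 timeout(0): 0={coor,t=4,log=-}
step 21 crash(2): 2={✗part,t=1,log=-}
step 22 recover(2): 2={part,t=1,log=-}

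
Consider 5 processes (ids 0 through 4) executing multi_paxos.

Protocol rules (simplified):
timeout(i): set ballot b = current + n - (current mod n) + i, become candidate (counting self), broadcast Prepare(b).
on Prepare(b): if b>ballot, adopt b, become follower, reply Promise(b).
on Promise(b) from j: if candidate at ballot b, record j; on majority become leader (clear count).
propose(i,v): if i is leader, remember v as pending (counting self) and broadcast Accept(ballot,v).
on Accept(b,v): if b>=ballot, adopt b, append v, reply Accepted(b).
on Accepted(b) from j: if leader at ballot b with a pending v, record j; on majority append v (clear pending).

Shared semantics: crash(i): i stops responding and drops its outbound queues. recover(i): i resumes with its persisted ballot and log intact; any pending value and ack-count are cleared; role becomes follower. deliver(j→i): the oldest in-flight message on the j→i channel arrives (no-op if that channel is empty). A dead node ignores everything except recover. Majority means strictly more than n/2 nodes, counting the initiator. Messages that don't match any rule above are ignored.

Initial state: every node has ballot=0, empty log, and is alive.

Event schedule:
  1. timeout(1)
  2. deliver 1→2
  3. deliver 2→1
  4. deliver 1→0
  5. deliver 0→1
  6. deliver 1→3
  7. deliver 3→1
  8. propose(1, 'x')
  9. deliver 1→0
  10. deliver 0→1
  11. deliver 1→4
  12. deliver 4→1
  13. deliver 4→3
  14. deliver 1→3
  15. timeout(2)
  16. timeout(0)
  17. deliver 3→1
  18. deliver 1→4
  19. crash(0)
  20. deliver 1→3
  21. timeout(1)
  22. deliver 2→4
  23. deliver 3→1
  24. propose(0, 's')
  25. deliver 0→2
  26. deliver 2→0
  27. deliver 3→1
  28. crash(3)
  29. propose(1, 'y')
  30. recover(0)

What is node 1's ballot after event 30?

step 1 timeout(1): 1={cand,b=6,log=-}
step 2 deliver 1→2: 2={foll,b=6,log=-}
step 3 deliver 2→1: —
step 4 deliver 1→0: 0={foll,b=6,log=-}
step 5 deliver 0→1: 1={lead,b=6,log=-}
step 6 deliver 1→3: 3={foll,b=6,log=-}
step 7 deliver 3→1: —
step 8 propose(1,'x'): —
step 9 deliver 1→0: 0={foll,b=6,log=x}
step 10 deliver 0→1: —
step 11 deliver 1→4: 4={foll,b=6,log=-}
step 12 deliver 4→1: —
step 13 deliver 4→3: —
step 14 deliver 1→3: 3={foll,b=6,log=x}
step 15 timeout(2): 2={cand,b=12,log=-}
step 16 timeout(0): 0={cand,b=10,log=x}
step 17 deliver 3→1: 1={lead,b=6,log=x}
step 18 deliver 1→4: 4={foll,b=6,log=x}
step 19 crash(0): 0={✗cand,b=10,log=x}
step 20 deliver 1→3: —
step 21 timeout(1): 1={cand,b=11,log=x}
step 22 deliver 2→4: 4={foll,b=12,log=x}
step 23 deliver 3→1: —
step 24 propose(0,'s'): —
step 25 deliver 0→2: —
step 26 deliver 2→0: —
step 27 deliver 3→1: —
step 28 crash(3): 3={✗foll,b=6,log=x}
step 29 propose(1,'y'): —
step 30 recover(0): 0={foll,b=10,log=x}

11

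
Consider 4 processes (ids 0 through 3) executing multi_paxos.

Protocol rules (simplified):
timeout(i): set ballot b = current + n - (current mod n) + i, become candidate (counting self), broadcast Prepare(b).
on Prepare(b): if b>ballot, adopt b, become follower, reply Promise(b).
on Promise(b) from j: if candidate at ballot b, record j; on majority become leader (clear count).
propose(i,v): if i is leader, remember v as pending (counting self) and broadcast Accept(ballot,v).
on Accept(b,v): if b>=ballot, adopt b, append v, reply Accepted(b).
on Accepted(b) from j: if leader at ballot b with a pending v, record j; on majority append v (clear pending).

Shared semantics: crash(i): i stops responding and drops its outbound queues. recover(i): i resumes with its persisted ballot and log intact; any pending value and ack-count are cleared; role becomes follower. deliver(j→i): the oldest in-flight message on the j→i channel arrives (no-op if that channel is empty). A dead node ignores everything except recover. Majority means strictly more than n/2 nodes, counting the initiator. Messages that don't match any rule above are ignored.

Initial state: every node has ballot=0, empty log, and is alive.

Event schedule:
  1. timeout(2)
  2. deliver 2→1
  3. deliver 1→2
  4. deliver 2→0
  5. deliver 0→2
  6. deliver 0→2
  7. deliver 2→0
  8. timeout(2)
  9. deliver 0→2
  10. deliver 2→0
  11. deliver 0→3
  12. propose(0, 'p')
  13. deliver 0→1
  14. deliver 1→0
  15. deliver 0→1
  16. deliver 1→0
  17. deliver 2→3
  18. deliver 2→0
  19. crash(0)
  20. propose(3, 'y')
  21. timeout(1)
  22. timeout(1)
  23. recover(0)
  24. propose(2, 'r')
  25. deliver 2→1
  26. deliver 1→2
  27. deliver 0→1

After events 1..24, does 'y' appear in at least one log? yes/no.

no

step 1 timeout(2): 2={cand,b=6,log=-}
step 2 deliver 2→1: 1={foll,b=6,log=-}
step 3 deliver 1→2: —
step 4 deliver 2→0: 0={foll,b=6,log=-}
step 5 deliver 0→2: 2={lead,b=6,log=-}
step 6 deliver 0→2: —
step 7 deliver 2→0: —
step 8 timeout(2): 2={cand,b=10,log=-}
step 9 deliver 0→2: —
step 10 deliver 2→0: 0={foll,b=10,log=-}
step 11 deliver 0→3: —
step 12 propose(0,'p'): —
step 13 deliver 0→1: —
step 14 deliver 1→0: —
step 15 deliver 0→1: —
step 16 deliver 1→0: —
step 17 deliver 2→3: 3={foll,b=6,log=-}
step 18 deliver 2→0: —
step 19 crash(0): 0={✗foll,b=10,log=-}
step 20 propose(3,'y'): —
step 21 timeout(1): 1={cand,b=9,log=-}
step 22 timeout(1): 1={cand,b=13,log=-}
step 23 recover(0): 0={foll,b=10,log=-}
step 24 propose(2,'r'): —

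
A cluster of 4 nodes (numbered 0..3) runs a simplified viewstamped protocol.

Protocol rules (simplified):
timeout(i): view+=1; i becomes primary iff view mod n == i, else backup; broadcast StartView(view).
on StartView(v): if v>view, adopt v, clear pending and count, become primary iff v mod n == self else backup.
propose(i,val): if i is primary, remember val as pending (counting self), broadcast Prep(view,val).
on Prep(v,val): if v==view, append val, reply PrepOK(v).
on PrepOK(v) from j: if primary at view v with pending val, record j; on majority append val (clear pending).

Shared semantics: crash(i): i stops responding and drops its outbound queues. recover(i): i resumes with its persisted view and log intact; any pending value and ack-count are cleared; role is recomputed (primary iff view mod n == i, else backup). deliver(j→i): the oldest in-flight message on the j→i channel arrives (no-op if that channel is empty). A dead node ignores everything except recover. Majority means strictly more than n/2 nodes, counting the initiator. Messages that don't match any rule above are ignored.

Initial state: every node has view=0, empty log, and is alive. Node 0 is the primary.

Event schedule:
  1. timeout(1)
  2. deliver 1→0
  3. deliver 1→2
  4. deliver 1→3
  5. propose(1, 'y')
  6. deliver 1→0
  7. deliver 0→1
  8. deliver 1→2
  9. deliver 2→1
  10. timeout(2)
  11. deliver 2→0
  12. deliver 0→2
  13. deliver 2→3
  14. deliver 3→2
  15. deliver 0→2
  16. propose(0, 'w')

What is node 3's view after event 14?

2

e1 timeout(1): 1[prim,v=1,-]
e2 deliver 1→0: 0[back,v=1,-]
e3 deliver 1→2: 2[back,v=1,-]
e4 deliver 1→3: 3[back,v=1,-]
e5 propose(1,'y'): ·
e6 deliver 1→0: 0[back,v=1,y]
e7 deliver 0→1: ·
e8 deliver 1→2: 2[back,v=1,y]
e9 deliver 2→1: 1[prim,v=1,y]
e10 timeout(2): 2[prim,v=2,y]
e11 deliver 2→0: 0[back,v=2,y]
e12 deliver 0→2: ·
e13 deliver 2→3: 3[back,v=2,-]
e14 deliver 3→2: ·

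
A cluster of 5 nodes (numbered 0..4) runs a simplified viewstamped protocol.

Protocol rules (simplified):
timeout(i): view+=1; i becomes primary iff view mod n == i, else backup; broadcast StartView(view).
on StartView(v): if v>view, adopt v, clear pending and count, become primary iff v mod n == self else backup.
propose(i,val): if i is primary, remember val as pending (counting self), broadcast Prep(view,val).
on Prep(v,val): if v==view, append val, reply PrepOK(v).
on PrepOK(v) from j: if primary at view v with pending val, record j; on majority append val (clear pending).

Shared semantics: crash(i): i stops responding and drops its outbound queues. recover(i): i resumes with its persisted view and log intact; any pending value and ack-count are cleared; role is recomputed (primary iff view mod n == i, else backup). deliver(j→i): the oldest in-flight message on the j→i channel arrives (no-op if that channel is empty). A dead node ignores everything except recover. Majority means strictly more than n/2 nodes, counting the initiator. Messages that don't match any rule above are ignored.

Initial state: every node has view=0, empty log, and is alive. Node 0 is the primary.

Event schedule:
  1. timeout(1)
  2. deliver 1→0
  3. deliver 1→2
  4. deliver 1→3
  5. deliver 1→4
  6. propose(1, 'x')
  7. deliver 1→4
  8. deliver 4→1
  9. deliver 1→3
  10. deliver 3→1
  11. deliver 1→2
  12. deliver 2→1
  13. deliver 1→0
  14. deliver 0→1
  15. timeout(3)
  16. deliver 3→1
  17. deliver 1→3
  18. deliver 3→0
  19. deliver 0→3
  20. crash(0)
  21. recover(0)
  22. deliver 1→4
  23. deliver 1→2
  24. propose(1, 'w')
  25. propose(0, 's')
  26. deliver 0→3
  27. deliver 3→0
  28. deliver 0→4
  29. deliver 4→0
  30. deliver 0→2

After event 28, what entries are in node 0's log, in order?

after 1 — timeout(1): n1:prim/v1/[-]
after 2 — deliver 1→0: n0:back/v1/[-]
after 3 — deliver 1→2: n2:back/v1/[-]
after 4 — deliver 1→3: n3:back/v1/[-]
after 5 — deliver 1→4: n4:back/v1/[-]
after 6 — propose(1,'x'): ·
after 7 — deliver 1→4: n4:back/v1/[x]
after 8 — deliver 4→1: ·
after 9 — deliver 1→3: n3:back/v1/[x]
after 10 — deliver 3→1: n1:prim/v1/[x]
after 11 — deliver 1→2: n2:back/v1/[x]
after 12 — deliver 2→1: ·
after 13 — deliver 1→0: n0:back/v1/[x]
after 14 — deliver 0→1: ·
after 15 — timeout(3): n3:back/v2/[x]
after 16 — deliver 3→1: n1:back/v2/[x]
after 17 — deliver 1→3: ·
after 18 — deliver 3→0: n0:back/v2/[x]
after 19 — deliver 0→3: ·
after 20 — crash(0): n0:✗back/v2/[x]
after 21 — recover(0): n0:back/v2/[x]
after 22 — deliver 1→4: ·
after 23 — deliver 1→2: ·
after 24 — propose(1,'w'): ·
after 25 — propose(0,'s'): ·
after 26 — deliver 0→3: ·
after 27 — deliver 3→0: ·
after 28 — deliver 0→4: ·

x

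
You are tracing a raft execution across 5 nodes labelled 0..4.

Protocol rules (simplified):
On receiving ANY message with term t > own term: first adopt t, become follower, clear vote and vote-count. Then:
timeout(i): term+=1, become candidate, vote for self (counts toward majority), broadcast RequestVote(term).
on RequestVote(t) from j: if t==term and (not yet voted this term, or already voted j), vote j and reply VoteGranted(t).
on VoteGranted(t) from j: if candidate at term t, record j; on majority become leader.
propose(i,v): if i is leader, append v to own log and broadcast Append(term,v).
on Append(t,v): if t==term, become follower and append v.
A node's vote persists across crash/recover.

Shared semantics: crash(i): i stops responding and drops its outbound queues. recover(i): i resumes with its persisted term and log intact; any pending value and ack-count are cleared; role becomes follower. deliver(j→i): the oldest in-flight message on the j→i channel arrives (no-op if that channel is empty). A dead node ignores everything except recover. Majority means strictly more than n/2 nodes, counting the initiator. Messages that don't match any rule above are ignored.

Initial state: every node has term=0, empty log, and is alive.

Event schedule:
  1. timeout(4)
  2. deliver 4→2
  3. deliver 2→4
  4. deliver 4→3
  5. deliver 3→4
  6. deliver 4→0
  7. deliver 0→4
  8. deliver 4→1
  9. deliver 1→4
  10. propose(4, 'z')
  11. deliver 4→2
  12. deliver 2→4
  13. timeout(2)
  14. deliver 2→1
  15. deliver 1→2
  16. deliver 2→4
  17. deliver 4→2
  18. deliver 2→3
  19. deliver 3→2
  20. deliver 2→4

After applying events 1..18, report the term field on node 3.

2

step 1 timeout(4): 4={cand,t=1,log=-}
step 2 deliver 4→2: 2={foll,t=1,log=-}
step 3 deliver 2→4: —
step 4 deliver 4→3: 3={foll,t=1,log=-}
step 5 deliver 3→4: 4={lead,t=1,log=-}
step 6 deliver 4→0: 0={foll,t=1,log=-}
step 7 deliver 0→4: —
step 8 deliver 4→1: 1={foll,t=1,log=-}
step 9 deliver 1→4: —
step 10 propose(4,'z'): 4={lead,t=1,log=z}
step 11 deliver 4→2: 2={foll,t=1,log=z}
step 12 deliver 2→4: —
step 13 timeout(2): 2={cand,t=2,log=z}
step 14 deliver 2→1: 1={foll,t=2,log=-}
step 15 deliver 1→2: —
step 16 deliver 2→4: 4={foll,t=2,log=z}
step 17 deliver 4→2: 2={lead,t=2,log=z}
step 18 deliver 2→3: 3={foll,t=2,log=-}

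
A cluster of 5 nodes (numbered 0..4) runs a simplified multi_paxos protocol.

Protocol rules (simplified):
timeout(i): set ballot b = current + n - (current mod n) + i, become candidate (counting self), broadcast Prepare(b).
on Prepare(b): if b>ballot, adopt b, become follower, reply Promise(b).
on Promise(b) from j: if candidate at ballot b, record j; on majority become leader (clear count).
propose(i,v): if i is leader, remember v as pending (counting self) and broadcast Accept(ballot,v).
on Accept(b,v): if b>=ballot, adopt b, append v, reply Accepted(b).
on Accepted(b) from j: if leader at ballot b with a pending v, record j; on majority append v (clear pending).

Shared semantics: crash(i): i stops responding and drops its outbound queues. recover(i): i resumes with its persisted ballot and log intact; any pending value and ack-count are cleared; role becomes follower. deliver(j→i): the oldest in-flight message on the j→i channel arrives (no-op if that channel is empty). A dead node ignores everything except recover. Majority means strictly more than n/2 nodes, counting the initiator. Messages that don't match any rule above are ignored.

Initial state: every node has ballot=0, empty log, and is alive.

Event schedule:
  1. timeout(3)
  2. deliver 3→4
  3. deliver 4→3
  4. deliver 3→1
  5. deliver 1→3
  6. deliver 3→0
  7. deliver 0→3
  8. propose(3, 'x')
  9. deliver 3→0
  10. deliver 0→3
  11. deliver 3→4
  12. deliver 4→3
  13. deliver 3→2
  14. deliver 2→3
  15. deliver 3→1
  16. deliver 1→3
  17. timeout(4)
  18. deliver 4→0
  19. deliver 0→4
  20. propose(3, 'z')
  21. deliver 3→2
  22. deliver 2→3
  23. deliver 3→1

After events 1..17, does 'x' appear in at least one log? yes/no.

yes

[1] timeout(3) → N3(cand b8 [-])
[2] deliver 3→4 → N4(foll b8 [-])
[3] deliver 4→3 → ∅
[4] deliver 3→1 → N1(foll b8 [-])
[5] deliver 1→3 → N3(lead b8 [-])
[6] deliver 3→0 → N0(foll b8 [-])
[7] deliver 0→3 → ∅
[8] propose(3,'x') → ∅
[9] deliver 3→0 → N0(foll b8 [x])
[10] deliver 0→3 → ∅
[11] deliver 3→4 → N4(foll b8 [x])
[12] deliver 4→3 → N3(lead b8 [x])
[13] deliver 3→2 → N2(foll b8 [-])
[14] deliver 2→3 → ∅
[15] deliver 3→1 → N1(foll b8 [x])
[16] deliver 1→3 → ∅
[17] timeout(4) → N4(cand b14 [x])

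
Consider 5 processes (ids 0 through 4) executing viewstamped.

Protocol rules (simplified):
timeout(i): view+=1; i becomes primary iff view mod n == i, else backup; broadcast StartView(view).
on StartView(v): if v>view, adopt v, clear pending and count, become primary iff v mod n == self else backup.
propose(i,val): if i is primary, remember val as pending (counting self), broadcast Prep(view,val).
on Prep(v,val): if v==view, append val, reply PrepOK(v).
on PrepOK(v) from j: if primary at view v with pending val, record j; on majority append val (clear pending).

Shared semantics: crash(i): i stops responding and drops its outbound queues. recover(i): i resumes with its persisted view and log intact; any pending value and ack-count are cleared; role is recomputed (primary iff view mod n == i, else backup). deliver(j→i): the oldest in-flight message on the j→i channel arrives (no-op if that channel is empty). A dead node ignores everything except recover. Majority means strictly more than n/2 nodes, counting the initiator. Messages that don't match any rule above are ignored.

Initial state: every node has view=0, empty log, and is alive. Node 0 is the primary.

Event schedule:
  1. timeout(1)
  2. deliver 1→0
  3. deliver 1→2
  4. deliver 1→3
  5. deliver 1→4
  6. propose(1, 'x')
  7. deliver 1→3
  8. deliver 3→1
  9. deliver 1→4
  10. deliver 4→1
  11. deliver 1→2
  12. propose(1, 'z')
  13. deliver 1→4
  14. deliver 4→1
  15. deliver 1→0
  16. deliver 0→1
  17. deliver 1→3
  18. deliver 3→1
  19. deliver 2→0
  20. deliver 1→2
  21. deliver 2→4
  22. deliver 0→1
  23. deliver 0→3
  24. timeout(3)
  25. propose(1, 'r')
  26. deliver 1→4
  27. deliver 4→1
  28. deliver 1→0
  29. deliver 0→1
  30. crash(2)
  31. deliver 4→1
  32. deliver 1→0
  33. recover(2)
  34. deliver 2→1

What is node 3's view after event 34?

1. timeout(1):  <1:prim v1 ->
2. deliver 1→0:  <0:back v1 ->
3. deliver 1→2:  <2:back v1 ->
4. deliver 1→3:  <3:back v1 ->
5. deliver 1→4:  <4:back v1 ->
6. propose(1,'x'):  nop
7. deliver 1→3:  <3:back v1 x>
8. deliver 3→1:  nop
9. deliver 1→4:  <4:back v1 x>
10. deliver 4→1:  <1:prim v1 x>
11. deliver 1→2:  <2:back v1 x>
12. propose(1,'z'):  nop
13. deliver 1→4:  <4:back v1 x,z>
14. deliver 4→1:  nop
15. deliver 1→0:  <0:back v1 x>
16. deliver 0→1:  <1:prim v1 x,z>
17. deliver 1→3:  <3:back v1 x,z>
18. deliver 3→1:  nop
19. deliver 2→0:  nop
20. deliver 1→2:  <2:back v1 x,z>
21. deliver 2→4:  nop
22. deliver 0→1:  nop
23. deliver 0→3:  nop
24. timeout(3):  <3:back v2 x,z>
25. propose(1,'r'):  nop
26. deliver 1→4:  <4:back v1 x,z,r>
27. deliver 4→1:  nop
28. deliver 1→0:  <0:back v1 x,z>
29. deliver 0→1:  <1:prim v1 x,z,r>
30. crash(2):  <2:✗back v1 x,z>
31. deliver 4→1:  nop
32. deliver 1→0:  <0:back v1 x,z,r>
33. recover(2):  <2:back v1 x,z>
34. deliver 2→1:  nop

2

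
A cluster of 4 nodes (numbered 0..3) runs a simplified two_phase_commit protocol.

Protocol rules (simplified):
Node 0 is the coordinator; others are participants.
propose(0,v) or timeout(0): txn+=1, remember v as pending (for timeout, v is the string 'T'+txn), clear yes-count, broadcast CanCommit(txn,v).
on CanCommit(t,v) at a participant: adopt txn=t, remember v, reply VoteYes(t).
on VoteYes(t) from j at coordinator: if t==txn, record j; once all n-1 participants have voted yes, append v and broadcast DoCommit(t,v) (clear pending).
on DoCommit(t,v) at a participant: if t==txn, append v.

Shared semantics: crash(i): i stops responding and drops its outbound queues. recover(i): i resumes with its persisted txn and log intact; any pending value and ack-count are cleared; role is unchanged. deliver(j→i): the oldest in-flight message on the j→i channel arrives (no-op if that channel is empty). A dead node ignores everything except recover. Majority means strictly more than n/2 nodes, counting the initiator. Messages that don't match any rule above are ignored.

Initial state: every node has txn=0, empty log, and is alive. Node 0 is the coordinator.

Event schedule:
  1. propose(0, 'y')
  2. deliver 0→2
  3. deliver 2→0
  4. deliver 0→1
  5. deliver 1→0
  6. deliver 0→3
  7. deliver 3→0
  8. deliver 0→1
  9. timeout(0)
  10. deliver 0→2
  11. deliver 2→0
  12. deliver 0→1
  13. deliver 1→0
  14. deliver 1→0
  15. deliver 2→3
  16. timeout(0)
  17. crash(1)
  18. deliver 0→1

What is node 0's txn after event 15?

2

1. propose(0,'y'):  <0:coor t1 ->
2. deliver 0→2:  <2:part t1 ->
3. deliver 2→0:  nop
4. deliver 0→1:  <1:part t1 ->
5. deliver 1→0:  nop
6. deliver 0→3:  <3:part t1 ->
7. deliver 3→0:  <0:coor t1 y>
8. deliver 0→1:  <1:part t1 y>
9. timeout(0):  <0:coor t2 y>
10. deliver 0→2:  <2:part t1 y>
11. deliver 2→0:  nop
12. deliver 0→1:  <1:part t2 y>
13. deliver 1→0:  nop
14. deliver 1→0:  nop
15. deliver 2→3:  nop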